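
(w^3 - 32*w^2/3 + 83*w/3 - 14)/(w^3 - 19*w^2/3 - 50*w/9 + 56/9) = 3*(w - 3)/(3*w + 4)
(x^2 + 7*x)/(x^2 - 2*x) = (x + 7)/(x - 2)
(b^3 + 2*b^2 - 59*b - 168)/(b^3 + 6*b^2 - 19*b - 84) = (b - 8)/(b - 4)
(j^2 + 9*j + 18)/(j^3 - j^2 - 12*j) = (j + 6)/(j*(j - 4))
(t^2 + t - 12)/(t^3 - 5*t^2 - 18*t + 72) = 1/(t - 6)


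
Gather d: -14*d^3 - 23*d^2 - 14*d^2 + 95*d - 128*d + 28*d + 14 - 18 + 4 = -14*d^3 - 37*d^2 - 5*d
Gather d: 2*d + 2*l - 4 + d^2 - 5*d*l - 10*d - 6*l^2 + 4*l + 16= d^2 + d*(-5*l - 8) - 6*l^2 + 6*l + 12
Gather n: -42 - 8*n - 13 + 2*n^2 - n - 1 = 2*n^2 - 9*n - 56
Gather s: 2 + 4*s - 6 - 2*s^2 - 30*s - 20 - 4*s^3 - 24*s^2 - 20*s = -4*s^3 - 26*s^2 - 46*s - 24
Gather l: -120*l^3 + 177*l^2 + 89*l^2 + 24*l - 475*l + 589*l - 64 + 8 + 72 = -120*l^3 + 266*l^2 + 138*l + 16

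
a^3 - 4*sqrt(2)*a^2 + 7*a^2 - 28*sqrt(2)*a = a*(a + 7)*(a - 4*sqrt(2))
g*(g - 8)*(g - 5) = g^3 - 13*g^2 + 40*g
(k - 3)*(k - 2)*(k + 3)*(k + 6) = k^4 + 4*k^3 - 21*k^2 - 36*k + 108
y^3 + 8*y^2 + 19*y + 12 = (y + 1)*(y + 3)*(y + 4)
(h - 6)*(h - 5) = h^2 - 11*h + 30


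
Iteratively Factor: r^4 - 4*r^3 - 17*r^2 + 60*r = (r + 4)*(r^3 - 8*r^2 + 15*r) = (r - 3)*(r + 4)*(r^2 - 5*r) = r*(r - 3)*(r + 4)*(r - 5)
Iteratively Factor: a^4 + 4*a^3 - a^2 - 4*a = (a + 4)*(a^3 - a) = a*(a + 4)*(a^2 - 1) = a*(a - 1)*(a + 4)*(a + 1)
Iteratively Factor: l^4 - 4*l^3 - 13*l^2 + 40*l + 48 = (l + 3)*(l^3 - 7*l^2 + 8*l + 16) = (l - 4)*(l + 3)*(l^2 - 3*l - 4) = (l - 4)*(l + 1)*(l + 3)*(l - 4)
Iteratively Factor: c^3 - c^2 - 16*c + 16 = (c - 4)*(c^2 + 3*c - 4) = (c - 4)*(c + 4)*(c - 1)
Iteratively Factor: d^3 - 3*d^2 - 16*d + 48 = (d - 4)*(d^2 + d - 12) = (d - 4)*(d - 3)*(d + 4)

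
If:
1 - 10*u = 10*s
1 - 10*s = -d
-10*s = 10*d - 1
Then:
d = 0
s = 1/10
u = 0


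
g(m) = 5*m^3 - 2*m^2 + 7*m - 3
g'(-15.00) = 3442.00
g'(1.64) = 40.78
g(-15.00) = -17433.00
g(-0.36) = -6.01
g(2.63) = 92.53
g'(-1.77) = 61.07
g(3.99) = 310.70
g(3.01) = 136.30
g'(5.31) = 408.70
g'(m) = 15*m^2 - 4*m + 7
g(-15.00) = -17433.00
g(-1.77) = -49.38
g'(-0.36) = 10.38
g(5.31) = 726.38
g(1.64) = 25.16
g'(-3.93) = 254.39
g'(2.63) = 100.23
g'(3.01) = 130.86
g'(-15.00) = 3442.00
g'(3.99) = 229.84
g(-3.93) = -364.89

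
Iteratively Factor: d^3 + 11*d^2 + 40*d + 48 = (d + 4)*(d^2 + 7*d + 12) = (d + 3)*(d + 4)*(d + 4)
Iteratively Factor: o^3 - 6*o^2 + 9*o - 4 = (o - 1)*(o^2 - 5*o + 4) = (o - 4)*(o - 1)*(o - 1)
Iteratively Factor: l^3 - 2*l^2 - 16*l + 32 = (l + 4)*(l^2 - 6*l + 8) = (l - 4)*(l + 4)*(l - 2)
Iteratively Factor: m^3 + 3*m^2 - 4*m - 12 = (m - 2)*(m^2 + 5*m + 6) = (m - 2)*(m + 3)*(m + 2)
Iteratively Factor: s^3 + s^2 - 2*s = (s - 1)*(s^2 + 2*s) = (s - 1)*(s + 2)*(s)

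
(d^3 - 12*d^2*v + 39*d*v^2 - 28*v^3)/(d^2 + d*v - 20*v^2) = (d^2 - 8*d*v + 7*v^2)/(d + 5*v)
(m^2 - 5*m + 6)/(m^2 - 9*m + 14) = (m - 3)/(m - 7)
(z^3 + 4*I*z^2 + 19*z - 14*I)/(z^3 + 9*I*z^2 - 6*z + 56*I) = (z - I)/(z + 4*I)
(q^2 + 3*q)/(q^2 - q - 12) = q/(q - 4)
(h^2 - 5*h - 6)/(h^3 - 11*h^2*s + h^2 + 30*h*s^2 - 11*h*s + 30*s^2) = (h - 6)/(h^2 - 11*h*s + 30*s^2)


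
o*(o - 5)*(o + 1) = o^3 - 4*o^2 - 5*o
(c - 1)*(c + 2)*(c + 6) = c^3 + 7*c^2 + 4*c - 12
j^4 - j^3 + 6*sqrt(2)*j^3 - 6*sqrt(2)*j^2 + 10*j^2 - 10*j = j*(j - 1)*(j + sqrt(2))*(j + 5*sqrt(2))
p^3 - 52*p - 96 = (p - 8)*(p + 2)*(p + 6)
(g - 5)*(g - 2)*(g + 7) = g^3 - 39*g + 70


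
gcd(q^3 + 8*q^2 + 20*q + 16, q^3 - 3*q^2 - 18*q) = 1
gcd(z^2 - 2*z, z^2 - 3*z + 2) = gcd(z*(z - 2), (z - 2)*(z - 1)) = z - 2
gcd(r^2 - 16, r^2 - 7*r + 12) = r - 4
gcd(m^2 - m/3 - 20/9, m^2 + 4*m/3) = m + 4/3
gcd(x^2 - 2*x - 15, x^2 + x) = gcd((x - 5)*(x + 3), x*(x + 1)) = 1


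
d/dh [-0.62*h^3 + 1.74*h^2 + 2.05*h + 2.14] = -1.86*h^2 + 3.48*h + 2.05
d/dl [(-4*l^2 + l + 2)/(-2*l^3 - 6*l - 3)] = ((8*l - 1)*(2*l^3 + 6*l + 3) + 6*(l^2 + 1)*(-4*l^2 + l + 2))/(2*l^3 + 6*l + 3)^2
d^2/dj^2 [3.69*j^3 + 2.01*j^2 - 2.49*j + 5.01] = 22.14*j + 4.02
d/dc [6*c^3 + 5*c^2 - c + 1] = 18*c^2 + 10*c - 1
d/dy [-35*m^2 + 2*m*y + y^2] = 2*m + 2*y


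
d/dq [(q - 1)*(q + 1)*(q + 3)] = 3*q^2 + 6*q - 1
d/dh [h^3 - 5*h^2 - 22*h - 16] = 3*h^2 - 10*h - 22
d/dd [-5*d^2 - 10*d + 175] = -10*d - 10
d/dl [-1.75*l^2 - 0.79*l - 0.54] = -3.5*l - 0.79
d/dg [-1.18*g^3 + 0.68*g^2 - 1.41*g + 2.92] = -3.54*g^2 + 1.36*g - 1.41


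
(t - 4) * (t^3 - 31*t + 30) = t^4 - 4*t^3 - 31*t^2 + 154*t - 120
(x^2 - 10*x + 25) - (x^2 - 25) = 50 - 10*x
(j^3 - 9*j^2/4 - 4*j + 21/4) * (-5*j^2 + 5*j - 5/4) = -5*j^5 + 65*j^4/4 + 15*j^3/2 - 695*j^2/16 + 125*j/4 - 105/16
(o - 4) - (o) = -4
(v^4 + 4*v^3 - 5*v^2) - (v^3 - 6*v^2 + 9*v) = v^4 + 3*v^3 + v^2 - 9*v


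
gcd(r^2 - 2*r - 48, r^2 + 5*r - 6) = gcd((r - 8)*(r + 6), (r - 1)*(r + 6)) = r + 6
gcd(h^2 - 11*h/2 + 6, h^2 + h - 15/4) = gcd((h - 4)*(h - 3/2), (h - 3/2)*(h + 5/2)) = h - 3/2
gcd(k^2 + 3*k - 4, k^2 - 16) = k + 4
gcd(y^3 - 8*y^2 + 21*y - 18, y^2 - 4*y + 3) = y - 3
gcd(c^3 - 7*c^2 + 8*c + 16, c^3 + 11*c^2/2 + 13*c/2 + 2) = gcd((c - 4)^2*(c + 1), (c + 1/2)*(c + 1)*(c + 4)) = c + 1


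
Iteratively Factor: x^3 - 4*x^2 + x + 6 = (x - 3)*(x^2 - x - 2) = (x - 3)*(x + 1)*(x - 2)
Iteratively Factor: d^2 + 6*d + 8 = (d + 4)*(d + 2)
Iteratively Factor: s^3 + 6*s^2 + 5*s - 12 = (s + 4)*(s^2 + 2*s - 3) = (s + 3)*(s + 4)*(s - 1)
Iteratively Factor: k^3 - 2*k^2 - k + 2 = (k - 2)*(k^2 - 1) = (k - 2)*(k - 1)*(k + 1)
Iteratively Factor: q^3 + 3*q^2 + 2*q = (q + 2)*(q^2 + q) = q*(q + 2)*(q + 1)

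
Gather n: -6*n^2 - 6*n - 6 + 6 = -6*n^2 - 6*n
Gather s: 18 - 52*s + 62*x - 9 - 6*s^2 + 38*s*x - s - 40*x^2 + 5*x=-6*s^2 + s*(38*x - 53) - 40*x^2 + 67*x + 9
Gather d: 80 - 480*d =80 - 480*d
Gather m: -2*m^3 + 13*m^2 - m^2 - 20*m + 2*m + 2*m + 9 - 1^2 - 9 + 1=-2*m^3 + 12*m^2 - 16*m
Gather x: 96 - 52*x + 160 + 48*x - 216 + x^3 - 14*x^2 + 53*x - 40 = x^3 - 14*x^2 + 49*x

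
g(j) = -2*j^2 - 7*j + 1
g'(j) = -4*j - 7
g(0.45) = -2.56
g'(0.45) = -8.80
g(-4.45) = -7.46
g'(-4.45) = 10.80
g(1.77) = -17.66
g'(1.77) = -14.08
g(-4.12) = -4.11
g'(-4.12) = 9.48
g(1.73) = -17.10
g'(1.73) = -13.92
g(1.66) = -16.13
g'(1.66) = -13.64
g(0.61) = -4.01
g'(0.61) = -9.44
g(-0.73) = 5.04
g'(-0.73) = -4.08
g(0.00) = 1.00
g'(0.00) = -7.00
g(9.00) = -224.00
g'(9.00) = -43.00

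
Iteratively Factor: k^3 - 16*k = (k - 4)*(k^2 + 4*k) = k*(k - 4)*(k + 4)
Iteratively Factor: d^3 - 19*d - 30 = (d + 3)*(d^2 - 3*d - 10) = (d + 2)*(d + 3)*(d - 5)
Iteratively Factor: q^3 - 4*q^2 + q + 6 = (q + 1)*(q^2 - 5*q + 6) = (q - 2)*(q + 1)*(q - 3)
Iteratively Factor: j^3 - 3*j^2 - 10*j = (j)*(j^2 - 3*j - 10) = j*(j - 5)*(j + 2)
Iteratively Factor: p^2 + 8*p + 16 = (p + 4)*(p + 4)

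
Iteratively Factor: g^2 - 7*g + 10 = (g - 2)*(g - 5)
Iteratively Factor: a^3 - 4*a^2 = (a)*(a^2 - 4*a) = a*(a - 4)*(a)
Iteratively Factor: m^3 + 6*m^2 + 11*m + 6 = (m + 3)*(m^2 + 3*m + 2) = (m + 2)*(m + 3)*(m + 1)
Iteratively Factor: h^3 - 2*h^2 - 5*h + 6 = (h - 3)*(h^2 + h - 2) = (h - 3)*(h - 1)*(h + 2)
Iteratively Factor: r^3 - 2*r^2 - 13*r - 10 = (r - 5)*(r^2 + 3*r + 2) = (r - 5)*(r + 1)*(r + 2)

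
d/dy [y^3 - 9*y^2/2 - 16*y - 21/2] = 3*y^2 - 9*y - 16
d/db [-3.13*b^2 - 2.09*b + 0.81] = -6.26*b - 2.09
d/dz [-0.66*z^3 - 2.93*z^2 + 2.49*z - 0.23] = -1.98*z^2 - 5.86*z + 2.49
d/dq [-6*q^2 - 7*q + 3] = -12*q - 7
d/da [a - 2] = 1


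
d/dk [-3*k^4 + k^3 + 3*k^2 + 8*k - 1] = -12*k^3 + 3*k^2 + 6*k + 8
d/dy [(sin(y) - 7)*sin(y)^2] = (3*sin(y) - 14)*sin(y)*cos(y)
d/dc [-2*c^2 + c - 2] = 1 - 4*c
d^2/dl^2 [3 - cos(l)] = cos(l)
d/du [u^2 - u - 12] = 2*u - 1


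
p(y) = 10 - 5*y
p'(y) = -5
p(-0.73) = 13.65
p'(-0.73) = -5.00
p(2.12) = -0.60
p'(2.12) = -5.00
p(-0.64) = 13.20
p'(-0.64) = -5.00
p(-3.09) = 25.45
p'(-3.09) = -5.00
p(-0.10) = 10.50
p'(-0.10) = -5.00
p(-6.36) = 41.80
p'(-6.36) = -5.00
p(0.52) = 7.40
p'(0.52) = -5.00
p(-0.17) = 10.85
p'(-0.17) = -5.00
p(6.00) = -20.00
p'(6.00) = -5.00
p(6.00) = -20.00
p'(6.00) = -5.00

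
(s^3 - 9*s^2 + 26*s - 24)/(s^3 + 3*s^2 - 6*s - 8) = (s^2 - 7*s + 12)/(s^2 + 5*s + 4)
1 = 1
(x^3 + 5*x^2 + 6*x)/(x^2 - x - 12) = x*(x + 2)/(x - 4)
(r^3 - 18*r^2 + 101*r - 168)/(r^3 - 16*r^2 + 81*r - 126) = (r - 8)/(r - 6)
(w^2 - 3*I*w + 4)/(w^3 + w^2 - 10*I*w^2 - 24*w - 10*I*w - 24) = (w + I)/(w^2 + w*(1 - 6*I) - 6*I)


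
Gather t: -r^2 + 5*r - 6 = -r^2 + 5*r - 6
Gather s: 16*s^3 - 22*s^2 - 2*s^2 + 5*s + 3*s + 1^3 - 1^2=16*s^3 - 24*s^2 + 8*s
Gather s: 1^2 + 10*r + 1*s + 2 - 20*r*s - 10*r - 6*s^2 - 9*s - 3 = -6*s^2 + s*(-20*r - 8)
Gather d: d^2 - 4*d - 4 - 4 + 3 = d^2 - 4*d - 5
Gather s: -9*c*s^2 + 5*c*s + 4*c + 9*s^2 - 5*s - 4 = 4*c + s^2*(9 - 9*c) + s*(5*c - 5) - 4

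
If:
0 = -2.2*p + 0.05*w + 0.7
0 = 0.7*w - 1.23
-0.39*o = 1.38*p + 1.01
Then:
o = -3.86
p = 0.36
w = 1.76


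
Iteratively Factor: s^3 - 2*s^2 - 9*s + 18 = (s - 3)*(s^2 + s - 6) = (s - 3)*(s + 3)*(s - 2)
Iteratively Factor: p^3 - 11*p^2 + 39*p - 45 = (p - 5)*(p^2 - 6*p + 9) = (p - 5)*(p - 3)*(p - 3)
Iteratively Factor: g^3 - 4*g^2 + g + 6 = (g - 2)*(g^2 - 2*g - 3) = (g - 3)*(g - 2)*(g + 1)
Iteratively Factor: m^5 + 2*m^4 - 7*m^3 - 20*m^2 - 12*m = (m - 3)*(m^4 + 5*m^3 + 8*m^2 + 4*m) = (m - 3)*(m + 1)*(m^3 + 4*m^2 + 4*m) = (m - 3)*(m + 1)*(m + 2)*(m^2 + 2*m) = (m - 3)*(m + 1)*(m + 2)^2*(m)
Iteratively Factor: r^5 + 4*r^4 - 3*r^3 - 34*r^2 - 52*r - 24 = (r + 2)*(r^4 + 2*r^3 - 7*r^2 - 20*r - 12) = (r + 2)^2*(r^3 - 7*r - 6) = (r + 1)*(r + 2)^2*(r^2 - r - 6) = (r + 1)*(r + 2)^3*(r - 3)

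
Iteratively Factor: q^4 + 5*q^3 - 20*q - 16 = (q - 2)*(q^3 + 7*q^2 + 14*q + 8) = (q - 2)*(q + 2)*(q^2 + 5*q + 4) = (q - 2)*(q + 2)*(q + 4)*(q + 1)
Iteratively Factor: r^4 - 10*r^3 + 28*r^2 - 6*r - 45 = (r - 5)*(r^3 - 5*r^2 + 3*r + 9) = (r - 5)*(r + 1)*(r^2 - 6*r + 9) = (r - 5)*(r - 3)*(r + 1)*(r - 3)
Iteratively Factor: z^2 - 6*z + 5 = (z - 1)*(z - 5)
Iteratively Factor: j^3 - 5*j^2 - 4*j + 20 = (j + 2)*(j^2 - 7*j + 10) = (j - 2)*(j + 2)*(j - 5)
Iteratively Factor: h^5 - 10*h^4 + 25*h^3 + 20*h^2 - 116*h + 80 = (h - 4)*(h^4 - 6*h^3 + h^2 + 24*h - 20) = (h - 5)*(h - 4)*(h^3 - h^2 - 4*h + 4) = (h - 5)*(h - 4)*(h - 2)*(h^2 + h - 2) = (h - 5)*(h - 4)*(h - 2)*(h - 1)*(h + 2)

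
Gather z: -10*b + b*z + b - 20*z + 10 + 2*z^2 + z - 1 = -9*b + 2*z^2 + z*(b - 19) + 9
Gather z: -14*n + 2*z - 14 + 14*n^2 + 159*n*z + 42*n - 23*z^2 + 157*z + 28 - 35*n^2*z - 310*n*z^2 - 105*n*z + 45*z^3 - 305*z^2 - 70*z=14*n^2 + 28*n + 45*z^3 + z^2*(-310*n - 328) + z*(-35*n^2 + 54*n + 89) + 14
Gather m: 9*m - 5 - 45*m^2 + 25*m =-45*m^2 + 34*m - 5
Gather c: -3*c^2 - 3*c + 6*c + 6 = -3*c^2 + 3*c + 6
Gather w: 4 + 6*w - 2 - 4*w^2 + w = -4*w^2 + 7*w + 2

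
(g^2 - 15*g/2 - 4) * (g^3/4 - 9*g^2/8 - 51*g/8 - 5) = g^5/4 - 3*g^4 + 17*g^3/16 + 757*g^2/16 + 63*g + 20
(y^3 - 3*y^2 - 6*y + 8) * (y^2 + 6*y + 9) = y^5 + 3*y^4 - 15*y^3 - 55*y^2 - 6*y + 72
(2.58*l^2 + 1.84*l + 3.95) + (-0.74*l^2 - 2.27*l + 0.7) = 1.84*l^2 - 0.43*l + 4.65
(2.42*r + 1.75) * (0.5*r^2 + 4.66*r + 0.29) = 1.21*r^3 + 12.1522*r^2 + 8.8568*r + 0.5075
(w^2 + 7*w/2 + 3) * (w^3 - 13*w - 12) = w^5 + 7*w^4/2 - 10*w^3 - 115*w^2/2 - 81*w - 36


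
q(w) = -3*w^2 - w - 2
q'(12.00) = -73.00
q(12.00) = -446.00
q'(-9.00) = 53.00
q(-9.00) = -236.00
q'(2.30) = -14.80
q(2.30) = -20.17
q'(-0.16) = -0.04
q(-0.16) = -1.92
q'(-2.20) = 12.20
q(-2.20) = -14.32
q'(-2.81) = 15.86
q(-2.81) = -22.88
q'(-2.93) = 16.58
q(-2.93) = -24.82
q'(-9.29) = 54.74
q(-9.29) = -251.62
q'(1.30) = -8.80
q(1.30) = -8.37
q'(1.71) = -11.26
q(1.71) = -12.48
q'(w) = -6*w - 1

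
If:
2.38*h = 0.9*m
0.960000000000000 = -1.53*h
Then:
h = -0.63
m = -1.66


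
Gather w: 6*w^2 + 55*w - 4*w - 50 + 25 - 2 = 6*w^2 + 51*w - 27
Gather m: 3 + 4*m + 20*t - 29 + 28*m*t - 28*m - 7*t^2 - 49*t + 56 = m*(28*t - 24) - 7*t^2 - 29*t + 30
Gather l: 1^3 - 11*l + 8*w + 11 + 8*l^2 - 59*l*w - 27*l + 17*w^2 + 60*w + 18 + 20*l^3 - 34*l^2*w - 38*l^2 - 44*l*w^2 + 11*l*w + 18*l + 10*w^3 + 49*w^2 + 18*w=20*l^3 + l^2*(-34*w - 30) + l*(-44*w^2 - 48*w - 20) + 10*w^3 + 66*w^2 + 86*w + 30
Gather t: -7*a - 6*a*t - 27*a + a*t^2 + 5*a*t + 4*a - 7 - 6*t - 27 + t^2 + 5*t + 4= -30*a + t^2*(a + 1) + t*(-a - 1) - 30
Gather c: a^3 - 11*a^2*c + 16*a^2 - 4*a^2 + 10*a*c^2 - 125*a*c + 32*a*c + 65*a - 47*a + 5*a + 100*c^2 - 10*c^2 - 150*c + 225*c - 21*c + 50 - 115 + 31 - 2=a^3 + 12*a^2 + 23*a + c^2*(10*a + 90) + c*(-11*a^2 - 93*a + 54) - 36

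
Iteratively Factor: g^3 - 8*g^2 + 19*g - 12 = (g - 4)*(g^2 - 4*g + 3) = (g - 4)*(g - 3)*(g - 1)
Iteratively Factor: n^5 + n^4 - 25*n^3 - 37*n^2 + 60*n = (n - 1)*(n^4 + 2*n^3 - 23*n^2 - 60*n) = (n - 1)*(n + 3)*(n^3 - n^2 - 20*n) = n*(n - 1)*(n + 3)*(n^2 - n - 20) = n*(n - 1)*(n + 3)*(n + 4)*(n - 5)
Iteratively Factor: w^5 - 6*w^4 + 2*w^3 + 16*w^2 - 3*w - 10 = (w - 1)*(w^4 - 5*w^3 - 3*w^2 + 13*w + 10) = (w - 1)*(w + 1)*(w^3 - 6*w^2 + 3*w + 10) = (w - 5)*(w - 1)*(w + 1)*(w^2 - w - 2) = (w - 5)*(w - 1)*(w + 1)^2*(w - 2)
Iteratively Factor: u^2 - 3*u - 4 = (u + 1)*(u - 4)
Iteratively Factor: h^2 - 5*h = (h)*(h - 5)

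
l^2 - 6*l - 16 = (l - 8)*(l + 2)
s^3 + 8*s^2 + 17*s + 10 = (s + 1)*(s + 2)*(s + 5)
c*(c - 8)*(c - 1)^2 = c^4 - 10*c^3 + 17*c^2 - 8*c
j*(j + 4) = j^2 + 4*j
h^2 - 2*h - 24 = (h - 6)*(h + 4)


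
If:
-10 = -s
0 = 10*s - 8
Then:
No Solution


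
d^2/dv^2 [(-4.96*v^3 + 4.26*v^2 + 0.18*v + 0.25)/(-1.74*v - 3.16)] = (30.033792*v^3 + 163.632384*v^2 + 297.171456*v - 84.611688)/(5.268024*v^3 + 28.701648*v^2 + 52.124832*v + 31.554496)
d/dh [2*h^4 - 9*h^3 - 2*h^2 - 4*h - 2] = 8*h^3 - 27*h^2 - 4*h - 4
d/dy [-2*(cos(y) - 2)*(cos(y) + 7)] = 2*(2*cos(y) + 5)*sin(y)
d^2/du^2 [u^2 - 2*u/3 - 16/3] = 2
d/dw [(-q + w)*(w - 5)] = -q + 2*w - 5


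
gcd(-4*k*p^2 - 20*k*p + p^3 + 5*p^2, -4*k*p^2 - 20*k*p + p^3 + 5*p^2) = -4*k*p^2 - 20*k*p + p^3 + 5*p^2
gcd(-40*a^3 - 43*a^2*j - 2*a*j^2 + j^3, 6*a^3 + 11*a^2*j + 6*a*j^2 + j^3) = a + j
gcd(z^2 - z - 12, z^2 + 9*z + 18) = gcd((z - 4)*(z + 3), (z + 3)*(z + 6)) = z + 3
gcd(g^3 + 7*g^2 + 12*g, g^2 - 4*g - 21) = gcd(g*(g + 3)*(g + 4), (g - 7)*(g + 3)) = g + 3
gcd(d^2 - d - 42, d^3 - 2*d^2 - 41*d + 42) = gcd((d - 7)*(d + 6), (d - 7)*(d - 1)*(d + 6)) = d^2 - d - 42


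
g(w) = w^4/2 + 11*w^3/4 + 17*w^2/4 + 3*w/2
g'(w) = 2*w^3 + 33*w^2/4 + 17*w/2 + 3/2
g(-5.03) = 70.08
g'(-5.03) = -87.05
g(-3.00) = 0.00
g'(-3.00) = -3.75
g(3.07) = 168.64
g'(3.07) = 163.22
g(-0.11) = -0.12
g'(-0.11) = 0.66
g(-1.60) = 0.49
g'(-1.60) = 0.83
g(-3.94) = 12.36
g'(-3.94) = -26.25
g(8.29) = 4232.75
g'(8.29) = 1778.38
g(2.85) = 135.44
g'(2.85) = 139.03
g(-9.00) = 1606.50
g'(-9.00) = -864.75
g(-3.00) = 0.00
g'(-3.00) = -3.75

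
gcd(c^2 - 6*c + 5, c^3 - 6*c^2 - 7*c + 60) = c - 5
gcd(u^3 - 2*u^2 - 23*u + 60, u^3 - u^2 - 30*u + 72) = u^2 - 7*u + 12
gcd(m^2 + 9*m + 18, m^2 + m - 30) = m + 6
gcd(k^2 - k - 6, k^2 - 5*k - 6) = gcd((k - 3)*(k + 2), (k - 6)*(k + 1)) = 1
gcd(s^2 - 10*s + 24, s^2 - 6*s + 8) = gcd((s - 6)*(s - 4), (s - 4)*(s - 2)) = s - 4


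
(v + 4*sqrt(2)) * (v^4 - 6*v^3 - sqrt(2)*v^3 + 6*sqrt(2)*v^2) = v^5 - 6*v^4 + 3*sqrt(2)*v^4 - 18*sqrt(2)*v^3 - 8*v^3 + 48*v^2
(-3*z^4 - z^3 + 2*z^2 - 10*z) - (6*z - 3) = -3*z^4 - z^3 + 2*z^2 - 16*z + 3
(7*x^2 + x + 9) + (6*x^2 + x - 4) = 13*x^2 + 2*x + 5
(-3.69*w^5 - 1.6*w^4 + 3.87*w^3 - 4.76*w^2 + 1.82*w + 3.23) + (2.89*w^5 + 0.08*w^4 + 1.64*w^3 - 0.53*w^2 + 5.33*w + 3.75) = -0.8*w^5 - 1.52*w^4 + 5.51*w^3 - 5.29*w^2 + 7.15*w + 6.98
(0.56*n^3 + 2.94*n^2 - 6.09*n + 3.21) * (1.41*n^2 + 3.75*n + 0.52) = 0.7896*n^5 + 6.2454*n^4 + 2.7293*n^3 - 16.7826*n^2 + 8.8707*n + 1.6692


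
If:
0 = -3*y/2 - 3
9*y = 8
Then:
No Solution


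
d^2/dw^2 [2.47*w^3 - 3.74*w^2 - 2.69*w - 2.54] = 14.82*w - 7.48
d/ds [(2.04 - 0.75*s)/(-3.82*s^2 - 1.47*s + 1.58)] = (-2.865*s^2 + 15.5856*s + 1.8138)/(14.5924*s^4 + 11.2308*s^3 - 9.9103*s^2 - 4.6452*s + 2.4964)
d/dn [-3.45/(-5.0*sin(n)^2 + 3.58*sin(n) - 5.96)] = (12.351 - 34.5*sin(n))*cos(n)/(5.0*sin(n)^2 - 3.58*sin(n) + 5.96)^2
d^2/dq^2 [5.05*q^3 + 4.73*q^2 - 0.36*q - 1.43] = 30.3*q + 9.46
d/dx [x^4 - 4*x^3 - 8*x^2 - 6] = 4*x*(x^2 - 3*x - 4)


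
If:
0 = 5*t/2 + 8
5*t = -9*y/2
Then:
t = -16/5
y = 32/9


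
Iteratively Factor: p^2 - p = (p)*(p - 1)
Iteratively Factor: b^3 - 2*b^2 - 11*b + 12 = (b + 3)*(b^2 - 5*b + 4) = (b - 1)*(b + 3)*(b - 4)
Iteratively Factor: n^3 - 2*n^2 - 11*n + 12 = (n - 1)*(n^2 - n - 12) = (n - 1)*(n + 3)*(n - 4)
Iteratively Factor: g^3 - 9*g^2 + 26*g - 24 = (g - 3)*(g^2 - 6*g + 8) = (g - 4)*(g - 3)*(g - 2)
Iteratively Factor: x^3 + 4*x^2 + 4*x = (x + 2)*(x^2 + 2*x) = (x + 2)^2*(x)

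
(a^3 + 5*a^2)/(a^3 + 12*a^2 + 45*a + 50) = a^2/(a^2 + 7*a + 10)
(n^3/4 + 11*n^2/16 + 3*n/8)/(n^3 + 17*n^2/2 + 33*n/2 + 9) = n*(4*n^2 + 11*n + 6)/(8*(2*n^3 + 17*n^2 + 33*n + 18))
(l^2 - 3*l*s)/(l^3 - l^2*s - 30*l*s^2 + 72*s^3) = l/(l^2 + 2*l*s - 24*s^2)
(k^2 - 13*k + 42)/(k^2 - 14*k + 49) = (k - 6)/(k - 7)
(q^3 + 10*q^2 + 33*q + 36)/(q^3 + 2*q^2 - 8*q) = (q^2 + 6*q + 9)/(q*(q - 2))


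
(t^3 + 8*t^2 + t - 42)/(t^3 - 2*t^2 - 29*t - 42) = (t^2 + 5*t - 14)/(t^2 - 5*t - 14)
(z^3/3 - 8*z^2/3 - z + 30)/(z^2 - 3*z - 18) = z/3 - 5/3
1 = 1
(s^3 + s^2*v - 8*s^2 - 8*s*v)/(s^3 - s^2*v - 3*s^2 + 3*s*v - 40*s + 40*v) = s*(s + v)/(s^2 - s*v + 5*s - 5*v)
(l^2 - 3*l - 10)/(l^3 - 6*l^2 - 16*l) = (l - 5)/(l*(l - 8))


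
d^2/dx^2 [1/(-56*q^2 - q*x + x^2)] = 2*(-56*q^2 - q*x + x^2 - (q - 2*x)^2)/(56*q^2 + q*x - x^2)^3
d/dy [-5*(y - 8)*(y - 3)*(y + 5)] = -15*y^2 + 60*y + 155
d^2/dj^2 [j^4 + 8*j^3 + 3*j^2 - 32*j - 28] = 12*j^2 + 48*j + 6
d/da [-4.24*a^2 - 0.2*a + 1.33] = -8.48*a - 0.2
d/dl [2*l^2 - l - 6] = 4*l - 1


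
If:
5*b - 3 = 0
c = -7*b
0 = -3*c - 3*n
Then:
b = 3/5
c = -21/5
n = 21/5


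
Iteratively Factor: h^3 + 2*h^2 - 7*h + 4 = (h - 1)*(h^2 + 3*h - 4) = (h - 1)*(h + 4)*(h - 1)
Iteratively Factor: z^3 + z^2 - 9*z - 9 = (z + 1)*(z^2 - 9) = (z - 3)*(z + 1)*(z + 3)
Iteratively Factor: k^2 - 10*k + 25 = (k - 5)*(k - 5)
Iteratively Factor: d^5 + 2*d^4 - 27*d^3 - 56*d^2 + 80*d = (d + 4)*(d^4 - 2*d^3 - 19*d^2 + 20*d) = (d + 4)^2*(d^3 - 6*d^2 + 5*d) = (d - 1)*(d + 4)^2*(d^2 - 5*d) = (d - 5)*(d - 1)*(d + 4)^2*(d)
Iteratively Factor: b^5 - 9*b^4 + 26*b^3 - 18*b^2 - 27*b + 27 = (b + 1)*(b^4 - 10*b^3 + 36*b^2 - 54*b + 27) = (b - 3)*(b + 1)*(b^3 - 7*b^2 + 15*b - 9) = (b - 3)^2*(b + 1)*(b^2 - 4*b + 3) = (b - 3)^2*(b - 1)*(b + 1)*(b - 3)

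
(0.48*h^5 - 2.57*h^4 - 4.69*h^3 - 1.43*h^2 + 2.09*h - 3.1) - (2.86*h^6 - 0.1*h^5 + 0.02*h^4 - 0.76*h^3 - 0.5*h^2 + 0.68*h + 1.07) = -2.86*h^6 + 0.58*h^5 - 2.59*h^4 - 3.93*h^3 - 0.93*h^2 + 1.41*h - 4.17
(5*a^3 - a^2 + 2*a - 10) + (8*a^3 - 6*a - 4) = 13*a^3 - a^2 - 4*a - 14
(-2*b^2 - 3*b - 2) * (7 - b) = 2*b^3 - 11*b^2 - 19*b - 14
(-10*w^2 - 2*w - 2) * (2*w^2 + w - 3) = -20*w^4 - 14*w^3 + 24*w^2 + 4*w + 6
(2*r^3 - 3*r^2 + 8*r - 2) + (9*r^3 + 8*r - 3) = 11*r^3 - 3*r^2 + 16*r - 5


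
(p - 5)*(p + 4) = p^2 - p - 20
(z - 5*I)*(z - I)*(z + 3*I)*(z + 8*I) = z^4 + 5*I*z^3 + 37*z^2 + 89*I*z + 120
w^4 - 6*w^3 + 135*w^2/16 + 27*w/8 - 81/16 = (w - 3)^2*(w - 3/4)*(w + 3/4)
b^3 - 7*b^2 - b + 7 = (b - 7)*(b - 1)*(b + 1)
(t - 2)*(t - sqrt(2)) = t^2 - 2*t - sqrt(2)*t + 2*sqrt(2)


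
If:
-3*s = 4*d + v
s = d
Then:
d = -v/7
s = -v/7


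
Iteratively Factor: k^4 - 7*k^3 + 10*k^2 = (k - 2)*(k^3 - 5*k^2) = k*(k - 2)*(k^2 - 5*k) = k*(k - 5)*(k - 2)*(k)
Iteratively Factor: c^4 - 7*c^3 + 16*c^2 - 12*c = (c)*(c^3 - 7*c^2 + 16*c - 12) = c*(c - 2)*(c^2 - 5*c + 6) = c*(c - 2)^2*(c - 3)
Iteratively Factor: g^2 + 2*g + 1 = (g + 1)*(g + 1)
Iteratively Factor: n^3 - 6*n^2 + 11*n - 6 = (n - 2)*(n^2 - 4*n + 3) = (n - 2)*(n - 1)*(n - 3)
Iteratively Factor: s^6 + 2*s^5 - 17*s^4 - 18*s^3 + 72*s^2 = (s + 4)*(s^5 - 2*s^4 - 9*s^3 + 18*s^2) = (s + 3)*(s + 4)*(s^4 - 5*s^3 + 6*s^2) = s*(s + 3)*(s + 4)*(s^3 - 5*s^2 + 6*s) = s^2*(s + 3)*(s + 4)*(s^2 - 5*s + 6) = s^2*(s - 2)*(s + 3)*(s + 4)*(s - 3)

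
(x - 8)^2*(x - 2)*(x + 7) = x^4 - 11*x^3 - 30*x^2 + 544*x - 896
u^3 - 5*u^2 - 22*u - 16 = (u - 8)*(u + 1)*(u + 2)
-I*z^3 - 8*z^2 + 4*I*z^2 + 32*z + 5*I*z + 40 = (z - 5)*(z - 8*I)*(-I*z - I)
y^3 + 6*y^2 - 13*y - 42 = (y - 3)*(y + 2)*(y + 7)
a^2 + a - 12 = (a - 3)*(a + 4)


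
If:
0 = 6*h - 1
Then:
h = 1/6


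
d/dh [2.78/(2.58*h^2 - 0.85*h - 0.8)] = (2.363 - 14.3448*h)/(-2.58*h^2 + 0.85*h + 0.8)^2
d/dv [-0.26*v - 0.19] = -0.260000000000000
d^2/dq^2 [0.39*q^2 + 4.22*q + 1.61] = 0.780000000000000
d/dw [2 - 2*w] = -2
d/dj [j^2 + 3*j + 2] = 2*j + 3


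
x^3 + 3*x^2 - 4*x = x*(x - 1)*(x + 4)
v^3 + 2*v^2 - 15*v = v*(v - 3)*(v + 5)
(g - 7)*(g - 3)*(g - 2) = g^3 - 12*g^2 + 41*g - 42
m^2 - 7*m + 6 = (m - 6)*(m - 1)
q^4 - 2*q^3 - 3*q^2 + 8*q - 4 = (q - 2)*(q - 1)^2*(q + 2)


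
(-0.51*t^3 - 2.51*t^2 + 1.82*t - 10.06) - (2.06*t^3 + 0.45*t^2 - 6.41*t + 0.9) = -2.57*t^3 - 2.96*t^2 + 8.23*t - 10.96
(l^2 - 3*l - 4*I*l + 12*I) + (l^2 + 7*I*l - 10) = 2*l^2 - 3*l + 3*I*l - 10 + 12*I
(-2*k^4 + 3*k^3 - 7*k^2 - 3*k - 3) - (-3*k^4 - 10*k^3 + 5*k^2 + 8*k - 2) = k^4 + 13*k^3 - 12*k^2 - 11*k - 1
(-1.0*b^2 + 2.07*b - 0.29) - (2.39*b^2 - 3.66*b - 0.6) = -3.39*b^2 + 5.73*b + 0.31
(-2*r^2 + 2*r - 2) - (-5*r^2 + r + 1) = 3*r^2 + r - 3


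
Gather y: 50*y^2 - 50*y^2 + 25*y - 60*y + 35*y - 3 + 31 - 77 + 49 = 0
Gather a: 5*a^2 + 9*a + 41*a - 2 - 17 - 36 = 5*a^2 + 50*a - 55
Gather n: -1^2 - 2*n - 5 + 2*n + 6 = 0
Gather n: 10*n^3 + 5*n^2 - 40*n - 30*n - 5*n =10*n^3 + 5*n^2 - 75*n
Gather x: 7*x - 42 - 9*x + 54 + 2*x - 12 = 0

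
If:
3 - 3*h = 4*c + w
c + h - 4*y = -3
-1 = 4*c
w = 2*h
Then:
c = -1/4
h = 4/5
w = 8/5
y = 71/80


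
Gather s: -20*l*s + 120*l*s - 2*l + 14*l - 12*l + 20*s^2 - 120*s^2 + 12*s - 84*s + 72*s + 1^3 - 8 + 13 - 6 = 100*l*s - 100*s^2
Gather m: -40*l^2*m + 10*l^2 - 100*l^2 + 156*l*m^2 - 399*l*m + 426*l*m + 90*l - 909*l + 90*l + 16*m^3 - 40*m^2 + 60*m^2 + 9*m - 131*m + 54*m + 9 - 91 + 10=-90*l^2 - 729*l + 16*m^3 + m^2*(156*l + 20) + m*(-40*l^2 + 27*l - 68) - 72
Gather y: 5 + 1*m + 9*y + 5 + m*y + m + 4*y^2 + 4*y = 2*m + 4*y^2 + y*(m + 13) + 10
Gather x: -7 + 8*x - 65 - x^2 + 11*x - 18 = -x^2 + 19*x - 90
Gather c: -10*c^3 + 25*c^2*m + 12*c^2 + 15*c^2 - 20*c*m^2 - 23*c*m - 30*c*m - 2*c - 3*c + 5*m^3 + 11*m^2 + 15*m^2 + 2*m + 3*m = -10*c^3 + c^2*(25*m + 27) + c*(-20*m^2 - 53*m - 5) + 5*m^3 + 26*m^2 + 5*m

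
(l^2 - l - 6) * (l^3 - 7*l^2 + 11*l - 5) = l^5 - 8*l^4 + 12*l^3 + 26*l^2 - 61*l + 30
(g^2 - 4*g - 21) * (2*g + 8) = 2*g^3 - 74*g - 168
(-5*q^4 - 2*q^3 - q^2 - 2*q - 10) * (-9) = 45*q^4 + 18*q^3 + 9*q^2 + 18*q + 90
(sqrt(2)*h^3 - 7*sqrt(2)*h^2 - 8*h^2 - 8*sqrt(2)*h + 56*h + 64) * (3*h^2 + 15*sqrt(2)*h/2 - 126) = 3*sqrt(2)*h^5 - 21*sqrt(2)*h^4 - 9*h^4 - 210*sqrt(2)*h^3 + 63*h^3 + 1080*h^2 + 1302*sqrt(2)*h^2 - 7056*h + 1488*sqrt(2)*h - 8064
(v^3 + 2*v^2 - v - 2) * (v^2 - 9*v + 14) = v^5 - 7*v^4 - 5*v^3 + 35*v^2 + 4*v - 28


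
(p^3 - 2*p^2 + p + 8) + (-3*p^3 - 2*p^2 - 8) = -2*p^3 - 4*p^2 + p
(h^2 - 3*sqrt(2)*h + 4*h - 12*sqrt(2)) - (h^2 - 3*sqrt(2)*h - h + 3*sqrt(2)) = 5*h - 15*sqrt(2)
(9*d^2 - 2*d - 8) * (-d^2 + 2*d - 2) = -9*d^4 + 20*d^3 - 14*d^2 - 12*d + 16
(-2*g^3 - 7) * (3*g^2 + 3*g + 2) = -6*g^5 - 6*g^4 - 4*g^3 - 21*g^2 - 21*g - 14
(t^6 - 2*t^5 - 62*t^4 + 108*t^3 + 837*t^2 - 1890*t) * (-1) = -t^6 + 2*t^5 + 62*t^4 - 108*t^3 - 837*t^2 + 1890*t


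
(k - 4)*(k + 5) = k^2 + k - 20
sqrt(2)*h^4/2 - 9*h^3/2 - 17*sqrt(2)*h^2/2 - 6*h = h*(h - 6*sqrt(2))*(h + sqrt(2))*(sqrt(2)*h/2 + 1/2)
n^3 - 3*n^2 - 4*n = n*(n - 4)*(n + 1)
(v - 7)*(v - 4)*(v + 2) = v^3 - 9*v^2 + 6*v + 56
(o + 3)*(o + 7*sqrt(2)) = o^2 + 3*o + 7*sqrt(2)*o + 21*sqrt(2)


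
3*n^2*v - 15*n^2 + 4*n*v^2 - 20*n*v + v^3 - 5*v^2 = (n + v)*(3*n + v)*(v - 5)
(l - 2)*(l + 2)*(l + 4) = l^3 + 4*l^2 - 4*l - 16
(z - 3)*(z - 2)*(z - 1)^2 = z^4 - 7*z^3 + 17*z^2 - 17*z + 6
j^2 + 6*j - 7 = (j - 1)*(j + 7)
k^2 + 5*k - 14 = (k - 2)*(k + 7)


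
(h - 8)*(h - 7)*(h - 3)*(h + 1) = h^4 - 17*h^3 + 83*h^2 - 67*h - 168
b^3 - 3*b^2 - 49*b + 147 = (b - 7)*(b - 3)*(b + 7)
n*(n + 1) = n^2 + n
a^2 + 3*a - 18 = (a - 3)*(a + 6)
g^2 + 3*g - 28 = (g - 4)*(g + 7)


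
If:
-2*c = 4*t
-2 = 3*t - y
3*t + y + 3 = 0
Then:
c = 5/3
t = -5/6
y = -1/2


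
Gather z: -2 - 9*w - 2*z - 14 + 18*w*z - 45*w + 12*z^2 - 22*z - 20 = -54*w + 12*z^2 + z*(18*w - 24) - 36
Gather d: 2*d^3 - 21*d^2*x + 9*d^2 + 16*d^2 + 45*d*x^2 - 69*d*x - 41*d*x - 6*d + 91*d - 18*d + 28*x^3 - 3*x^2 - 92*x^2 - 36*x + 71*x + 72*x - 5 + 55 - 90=2*d^3 + d^2*(25 - 21*x) + d*(45*x^2 - 110*x + 67) + 28*x^3 - 95*x^2 + 107*x - 40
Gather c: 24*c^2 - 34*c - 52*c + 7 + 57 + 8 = 24*c^2 - 86*c + 72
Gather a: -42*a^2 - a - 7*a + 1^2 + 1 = -42*a^2 - 8*a + 2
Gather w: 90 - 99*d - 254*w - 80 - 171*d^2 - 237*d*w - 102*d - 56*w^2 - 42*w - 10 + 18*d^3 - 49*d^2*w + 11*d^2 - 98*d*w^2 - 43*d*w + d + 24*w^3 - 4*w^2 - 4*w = 18*d^3 - 160*d^2 - 200*d + 24*w^3 + w^2*(-98*d - 60) + w*(-49*d^2 - 280*d - 300)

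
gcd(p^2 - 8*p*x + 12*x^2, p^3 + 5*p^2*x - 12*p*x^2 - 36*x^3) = 1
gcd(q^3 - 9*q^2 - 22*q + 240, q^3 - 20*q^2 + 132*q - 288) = q^2 - 14*q + 48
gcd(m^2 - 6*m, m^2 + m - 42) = m - 6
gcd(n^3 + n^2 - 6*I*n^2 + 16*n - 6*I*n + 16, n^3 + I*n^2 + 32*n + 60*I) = n + 2*I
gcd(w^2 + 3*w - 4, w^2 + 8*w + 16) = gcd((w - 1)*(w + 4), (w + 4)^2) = w + 4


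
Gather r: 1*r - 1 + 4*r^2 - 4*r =4*r^2 - 3*r - 1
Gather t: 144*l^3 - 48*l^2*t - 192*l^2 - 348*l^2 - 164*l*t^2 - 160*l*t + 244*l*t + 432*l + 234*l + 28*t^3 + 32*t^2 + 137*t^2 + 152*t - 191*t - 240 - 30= 144*l^3 - 540*l^2 + 666*l + 28*t^3 + t^2*(169 - 164*l) + t*(-48*l^2 + 84*l - 39) - 270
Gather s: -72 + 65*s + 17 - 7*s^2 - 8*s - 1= -7*s^2 + 57*s - 56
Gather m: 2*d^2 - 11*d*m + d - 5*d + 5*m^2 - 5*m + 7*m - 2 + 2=2*d^2 - 4*d + 5*m^2 + m*(2 - 11*d)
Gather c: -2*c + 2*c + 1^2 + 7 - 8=0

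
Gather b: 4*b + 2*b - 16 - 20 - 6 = 6*b - 42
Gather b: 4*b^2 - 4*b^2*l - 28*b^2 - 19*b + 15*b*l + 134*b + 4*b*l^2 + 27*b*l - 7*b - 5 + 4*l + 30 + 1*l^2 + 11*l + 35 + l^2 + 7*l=b^2*(-4*l - 24) + b*(4*l^2 + 42*l + 108) + 2*l^2 + 22*l + 60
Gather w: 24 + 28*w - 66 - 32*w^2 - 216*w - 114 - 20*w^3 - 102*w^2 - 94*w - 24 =-20*w^3 - 134*w^2 - 282*w - 180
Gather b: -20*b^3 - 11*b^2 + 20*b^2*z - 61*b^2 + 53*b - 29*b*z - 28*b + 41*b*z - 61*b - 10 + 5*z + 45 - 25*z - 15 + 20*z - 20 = -20*b^3 + b^2*(20*z - 72) + b*(12*z - 36)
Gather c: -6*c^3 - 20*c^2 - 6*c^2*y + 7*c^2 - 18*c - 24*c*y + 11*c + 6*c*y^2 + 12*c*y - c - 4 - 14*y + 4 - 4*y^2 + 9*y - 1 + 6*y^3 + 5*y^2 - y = -6*c^3 + c^2*(-6*y - 13) + c*(6*y^2 - 12*y - 8) + 6*y^3 + y^2 - 6*y - 1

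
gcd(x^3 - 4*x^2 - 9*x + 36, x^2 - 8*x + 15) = x - 3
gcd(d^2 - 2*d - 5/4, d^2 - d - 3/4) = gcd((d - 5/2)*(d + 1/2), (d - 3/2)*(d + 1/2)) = d + 1/2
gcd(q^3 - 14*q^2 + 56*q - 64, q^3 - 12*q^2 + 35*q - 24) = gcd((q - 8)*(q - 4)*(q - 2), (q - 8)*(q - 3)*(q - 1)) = q - 8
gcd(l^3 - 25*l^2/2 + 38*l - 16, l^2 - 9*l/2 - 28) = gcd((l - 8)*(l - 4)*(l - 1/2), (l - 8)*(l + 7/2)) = l - 8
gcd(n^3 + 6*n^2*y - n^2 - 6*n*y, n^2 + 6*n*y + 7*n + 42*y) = n + 6*y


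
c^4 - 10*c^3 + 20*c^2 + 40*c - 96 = (c - 6)*(c - 4)*(c - 2)*(c + 2)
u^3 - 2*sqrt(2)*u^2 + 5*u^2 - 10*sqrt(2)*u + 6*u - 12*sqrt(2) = (u + 2)*(u + 3)*(u - 2*sqrt(2))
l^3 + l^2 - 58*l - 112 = (l - 8)*(l + 2)*(l + 7)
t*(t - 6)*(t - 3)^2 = t^4 - 12*t^3 + 45*t^2 - 54*t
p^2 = p^2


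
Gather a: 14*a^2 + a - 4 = 14*a^2 + a - 4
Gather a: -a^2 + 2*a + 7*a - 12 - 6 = -a^2 + 9*a - 18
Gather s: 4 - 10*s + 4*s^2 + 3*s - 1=4*s^2 - 7*s + 3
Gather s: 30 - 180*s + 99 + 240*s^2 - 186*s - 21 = 240*s^2 - 366*s + 108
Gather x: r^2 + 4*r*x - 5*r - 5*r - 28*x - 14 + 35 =r^2 - 10*r + x*(4*r - 28) + 21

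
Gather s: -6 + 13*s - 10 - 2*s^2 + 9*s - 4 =-2*s^2 + 22*s - 20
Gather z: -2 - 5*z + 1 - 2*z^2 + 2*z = -2*z^2 - 3*z - 1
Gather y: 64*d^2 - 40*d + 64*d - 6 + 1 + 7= 64*d^2 + 24*d + 2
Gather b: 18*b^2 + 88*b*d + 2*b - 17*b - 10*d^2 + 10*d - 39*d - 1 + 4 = 18*b^2 + b*(88*d - 15) - 10*d^2 - 29*d + 3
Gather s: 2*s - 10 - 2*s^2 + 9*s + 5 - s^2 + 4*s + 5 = -3*s^2 + 15*s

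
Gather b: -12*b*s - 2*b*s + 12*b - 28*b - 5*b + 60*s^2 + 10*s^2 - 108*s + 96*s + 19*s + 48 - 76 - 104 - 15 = b*(-14*s - 21) + 70*s^2 + 7*s - 147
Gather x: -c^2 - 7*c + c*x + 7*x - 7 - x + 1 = -c^2 - 7*c + x*(c + 6) - 6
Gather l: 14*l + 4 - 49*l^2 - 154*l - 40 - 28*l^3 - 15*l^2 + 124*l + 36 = -28*l^3 - 64*l^2 - 16*l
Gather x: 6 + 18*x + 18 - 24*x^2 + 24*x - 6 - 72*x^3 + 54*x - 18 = -72*x^3 - 24*x^2 + 96*x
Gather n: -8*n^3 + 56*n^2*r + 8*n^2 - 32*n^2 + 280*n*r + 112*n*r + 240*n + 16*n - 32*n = -8*n^3 + n^2*(56*r - 24) + n*(392*r + 224)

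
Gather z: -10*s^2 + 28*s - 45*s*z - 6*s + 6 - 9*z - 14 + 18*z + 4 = -10*s^2 + 22*s + z*(9 - 45*s) - 4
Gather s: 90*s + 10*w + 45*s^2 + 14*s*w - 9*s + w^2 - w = 45*s^2 + s*(14*w + 81) + w^2 + 9*w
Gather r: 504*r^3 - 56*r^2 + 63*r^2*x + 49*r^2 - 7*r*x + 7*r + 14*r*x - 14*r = 504*r^3 + r^2*(63*x - 7) + r*(7*x - 7)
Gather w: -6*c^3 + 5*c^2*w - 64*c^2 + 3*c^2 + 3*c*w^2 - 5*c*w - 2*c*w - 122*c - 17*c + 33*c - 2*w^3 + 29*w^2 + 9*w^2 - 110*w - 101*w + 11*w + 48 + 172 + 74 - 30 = -6*c^3 - 61*c^2 - 106*c - 2*w^3 + w^2*(3*c + 38) + w*(5*c^2 - 7*c - 200) + 264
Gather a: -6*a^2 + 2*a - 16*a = -6*a^2 - 14*a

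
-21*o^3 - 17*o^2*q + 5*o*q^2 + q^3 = (-3*o + q)*(o + q)*(7*o + q)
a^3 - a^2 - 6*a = a*(a - 3)*(a + 2)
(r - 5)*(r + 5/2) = r^2 - 5*r/2 - 25/2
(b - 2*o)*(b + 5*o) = b^2 + 3*b*o - 10*o^2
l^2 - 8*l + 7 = (l - 7)*(l - 1)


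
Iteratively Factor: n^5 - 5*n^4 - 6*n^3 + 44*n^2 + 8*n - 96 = (n - 2)*(n^4 - 3*n^3 - 12*n^2 + 20*n + 48) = (n - 3)*(n - 2)*(n^3 - 12*n - 16) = (n - 3)*(n - 2)*(n + 2)*(n^2 - 2*n - 8) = (n - 3)*(n - 2)*(n + 2)^2*(n - 4)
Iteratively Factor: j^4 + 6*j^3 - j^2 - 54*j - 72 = (j + 4)*(j^3 + 2*j^2 - 9*j - 18) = (j + 3)*(j + 4)*(j^2 - j - 6) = (j - 3)*(j + 3)*(j + 4)*(j + 2)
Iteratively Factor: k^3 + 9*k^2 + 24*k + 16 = (k + 4)*(k^2 + 5*k + 4) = (k + 1)*(k + 4)*(k + 4)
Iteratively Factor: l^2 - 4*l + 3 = (l - 1)*(l - 3)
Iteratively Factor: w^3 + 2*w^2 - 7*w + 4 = (w - 1)*(w^2 + 3*w - 4) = (w - 1)*(w + 4)*(w - 1)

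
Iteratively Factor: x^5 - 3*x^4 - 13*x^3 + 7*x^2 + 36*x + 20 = (x + 2)*(x^4 - 5*x^3 - 3*x^2 + 13*x + 10) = (x - 5)*(x + 2)*(x^3 - 3*x - 2) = (x - 5)*(x + 1)*(x + 2)*(x^2 - x - 2) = (x - 5)*(x - 2)*(x + 1)*(x + 2)*(x + 1)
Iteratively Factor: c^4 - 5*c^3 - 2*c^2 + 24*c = (c - 4)*(c^3 - c^2 - 6*c) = c*(c - 4)*(c^2 - c - 6) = c*(c - 4)*(c + 2)*(c - 3)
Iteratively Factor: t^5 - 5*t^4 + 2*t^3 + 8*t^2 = (t)*(t^4 - 5*t^3 + 2*t^2 + 8*t) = t*(t - 2)*(t^3 - 3*t^2 - 4*t) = t*(t - 2)*(t + 1)*(t^2 - 4*t) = t^2*(t - 2)*(t + 1)*(t - 4)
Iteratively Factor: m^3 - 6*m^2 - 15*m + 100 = (m + 4)*(m^2 - 10*m + 25) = (m - 5)*(m + 4)*(m - 5)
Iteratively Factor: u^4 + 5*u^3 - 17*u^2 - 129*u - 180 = (u - 5)*(u^3 + 10*u^2 + 33*u + 36) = (u - 5)*(u + 4)*(u^2 + 6*u + 9) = (u - 5)*(u + 3)*(u + 4)*(u + 3)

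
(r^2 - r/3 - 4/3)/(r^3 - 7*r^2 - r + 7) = (r - 4/3)/(r^2 - 8*r + 7)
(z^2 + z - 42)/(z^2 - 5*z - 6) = (z + 7)/(z + 1)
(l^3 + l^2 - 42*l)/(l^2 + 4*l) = (l^2 + l - 42)/(l + 4)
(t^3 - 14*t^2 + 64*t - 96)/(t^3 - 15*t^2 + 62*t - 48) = (t^2 - 8*t + 16)/(t^2 - 9*t + 8)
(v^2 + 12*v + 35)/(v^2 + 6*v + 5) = (v + 7)/(v + 1)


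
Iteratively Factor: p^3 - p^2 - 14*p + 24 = (p - 3)*(p^2 + 2*p - 8) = (p - 3)*(p - 2)*(p + 4)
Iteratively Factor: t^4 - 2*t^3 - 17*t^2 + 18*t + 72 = (t + 2)*(t^3 - 4*t^2 - 9*t + 36) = (t - 4)*(t + 2)*(t^2 - 9) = (t - 4)*(t + 2)*(t + 3)*(t - 3)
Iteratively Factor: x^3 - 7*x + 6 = (x - 2)*(x^2 + 2*x - 3) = (x - 2)*(x - 1)*(x + 3)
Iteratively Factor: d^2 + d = (d)*(d + 1)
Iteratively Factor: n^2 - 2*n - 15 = (n - 5)*(n + 3)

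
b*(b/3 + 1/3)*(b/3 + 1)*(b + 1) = b^4/9 + 5*b^3/9 + 7*b^2/9 + b/3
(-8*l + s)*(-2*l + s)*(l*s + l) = 16*l^3*s + 16*l^3 - 10*l^2*s^2 - 10*l^2*s + l*s^3 + l*s^2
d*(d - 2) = d^2 - 2*d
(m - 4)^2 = m^2 - 8*m + 16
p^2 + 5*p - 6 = (p - 1)*(p + 6)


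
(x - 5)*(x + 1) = x^2 - 4*x - 5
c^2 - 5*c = c*(c - 5)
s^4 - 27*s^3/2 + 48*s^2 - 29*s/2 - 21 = (s - 7)*(s - 6)*(s - 1)*(s + 1/2)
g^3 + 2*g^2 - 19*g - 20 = (g - 4)*(g + 1)*(g + 5)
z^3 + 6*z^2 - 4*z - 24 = (z - 2)*(z + 2)*(z + 6)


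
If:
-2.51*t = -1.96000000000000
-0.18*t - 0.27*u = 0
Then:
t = 0.78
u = -0.52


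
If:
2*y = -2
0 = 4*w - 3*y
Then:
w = -3/4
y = -1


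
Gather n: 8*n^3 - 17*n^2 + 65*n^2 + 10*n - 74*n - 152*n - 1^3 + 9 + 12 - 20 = 8*n^3 + 48*n^2 - 216*n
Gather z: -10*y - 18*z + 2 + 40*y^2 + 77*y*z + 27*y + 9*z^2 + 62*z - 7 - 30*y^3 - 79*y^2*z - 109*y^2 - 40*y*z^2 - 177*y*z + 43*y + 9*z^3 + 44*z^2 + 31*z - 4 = -30*y^3 - 69*y^2 + 60*y + 9*z^3 + z^2*(53 - 40*y) + z*(-79*y^2 - 100*y + 75) - 9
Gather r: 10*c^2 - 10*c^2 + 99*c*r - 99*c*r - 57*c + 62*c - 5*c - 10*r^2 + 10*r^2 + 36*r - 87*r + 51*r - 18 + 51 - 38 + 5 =0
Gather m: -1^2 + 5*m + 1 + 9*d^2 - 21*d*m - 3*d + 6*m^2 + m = 9*d^2 - 3*d + 6*m^2 + m*(6 - 21*d)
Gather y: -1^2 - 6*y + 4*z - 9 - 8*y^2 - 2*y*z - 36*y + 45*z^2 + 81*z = -8*y^2 + y*(-2*z - 42) + 45*z^2 + 85*z - 10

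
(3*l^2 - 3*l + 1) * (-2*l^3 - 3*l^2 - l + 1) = -6*l^5 - 3*l^4 + 4*l^3 + 3*l^2 - 4*l + 1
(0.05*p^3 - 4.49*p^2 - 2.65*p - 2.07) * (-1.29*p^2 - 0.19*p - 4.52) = -0.0645*p^5 + 5.7826*p^4 + 4.0456*p^3 + 23.4686*p^2 + 12.3713*p + 9.3564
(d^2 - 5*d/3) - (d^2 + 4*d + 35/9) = -17*d/3 - 35/9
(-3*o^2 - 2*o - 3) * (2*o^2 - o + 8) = -6*o^4 - o^3 - 28*o^2 - 13*o - 24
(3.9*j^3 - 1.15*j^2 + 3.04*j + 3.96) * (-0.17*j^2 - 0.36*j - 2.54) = -0.663*j^5 - 1.2085*j^4 - 10.0088*j^3 + 1.1534*j^2 - 9.1472*j - 10.0584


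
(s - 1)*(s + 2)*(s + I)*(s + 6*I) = s^4 + s^3 + 7*I*s^3 - 8*s^2 + 7*I*s^2 - 6*s - 14*I*s + 12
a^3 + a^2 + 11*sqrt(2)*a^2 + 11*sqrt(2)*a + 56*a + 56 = (a + 1)*(a + 4*sqrt(2))*(a + 7*sqrt(2))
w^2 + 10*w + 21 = (w + 3)*(w + 7)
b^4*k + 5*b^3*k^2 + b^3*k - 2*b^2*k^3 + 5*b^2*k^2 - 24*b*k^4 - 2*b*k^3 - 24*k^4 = (b - 2*k)*(b + 3*k)*(b + 4*k)*(b*k + k)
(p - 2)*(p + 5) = p^2 + 3*p - 10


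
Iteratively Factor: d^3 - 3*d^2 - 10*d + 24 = (d - 4)*(d^2 + d - 6) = (d - 4)*(d + 3)*(d - 2)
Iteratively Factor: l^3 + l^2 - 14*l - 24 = (l - 4)*(l^2 + 5*l + 6) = (l - 4)*(l + 2)*(l + 3)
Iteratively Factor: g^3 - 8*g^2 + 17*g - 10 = (g - 1)*(g^2 - 7*g + 10) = (g - 2)*(g - 1)*(g - 5)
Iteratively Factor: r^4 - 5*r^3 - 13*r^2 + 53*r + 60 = (r + 3)*(r^3 - 8*r^2 + 11*r + 20) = (r + 1)*(r + 3)*(r^2 - 9*r + 20) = (r - 4)*(r + 1)*(r + 3)*(r - 5)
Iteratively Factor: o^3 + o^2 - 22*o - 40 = (o + 2)*(o^2 - o - 20) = (o - 5)*(o + 2)*(o + 4)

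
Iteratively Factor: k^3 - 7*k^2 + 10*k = (k - 5)*(k^2 - 2*k) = k*(k - 5)*(k - 2)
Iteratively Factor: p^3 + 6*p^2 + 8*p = (p + 4)*(p^2 + 2*p) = p*(p + 4)*(p + 2)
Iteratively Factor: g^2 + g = (g + 1)*(g)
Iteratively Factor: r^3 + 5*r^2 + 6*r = (r + 3)*(r^2 + 2*r) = (r + 2)*(r + 3)*(r)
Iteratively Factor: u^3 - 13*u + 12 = (u - 3)*(u^2 + 3*u - 4) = (u - 3)*(u + 4)*(u - 1)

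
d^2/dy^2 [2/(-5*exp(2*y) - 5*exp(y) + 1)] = 10*(-10*(2*exp(y) + 1)^2*exp(y) + (4*exp(y) + 1)*(5*exp(2*y) + 5*exp(y) - 1))*exp(y)/(5*exp(2*y) + 5*exp(y) - 1)^3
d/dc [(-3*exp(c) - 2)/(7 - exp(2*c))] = (-2*(3*exp(c) + 2)*exp(c) + 3*exp(2*c) - 21)*exp(c)/(exp(2*c) - 7)^2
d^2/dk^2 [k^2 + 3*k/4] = 2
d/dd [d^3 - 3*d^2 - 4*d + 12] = 3*d^2 - 6*d - 4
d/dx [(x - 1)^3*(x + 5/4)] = (x - 1)^2*(16*x + 11)/4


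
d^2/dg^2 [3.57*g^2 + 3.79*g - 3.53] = 7.14000000000000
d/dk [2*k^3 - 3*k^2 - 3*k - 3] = 6*k^2 - 6*k - 3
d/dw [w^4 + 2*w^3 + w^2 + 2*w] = 4*w^3 + 6*w^2 + 2*w + 2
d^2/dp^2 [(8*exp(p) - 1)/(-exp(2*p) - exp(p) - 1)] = (-8*exp(4*p) + 12*exp(3*p) + 51*exp(2*p) + 5*exp(p) - 9)*exp(p)/(exp(6*p) + 3*exp(5*p) + 6*exp(4*p) + 7*exp(3*p) + 6*exp(2*p) + 3*exp(p) + 1)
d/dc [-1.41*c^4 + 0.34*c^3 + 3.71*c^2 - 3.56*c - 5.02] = -5.64*c^3 + 1.02*c^2 + 7.42*c - 3.56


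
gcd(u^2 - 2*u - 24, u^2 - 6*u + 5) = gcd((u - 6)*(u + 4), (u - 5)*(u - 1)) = 1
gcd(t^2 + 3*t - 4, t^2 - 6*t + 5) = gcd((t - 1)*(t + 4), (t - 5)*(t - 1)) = t - 1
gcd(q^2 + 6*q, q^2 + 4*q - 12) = q + 6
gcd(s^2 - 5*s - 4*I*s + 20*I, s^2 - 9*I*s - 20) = s - 4*I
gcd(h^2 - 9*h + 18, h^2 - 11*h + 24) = h - 3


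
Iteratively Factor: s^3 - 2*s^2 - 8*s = (s + 2)*(s^2 - 4*s) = (s - 4)*(s + 2)*(s)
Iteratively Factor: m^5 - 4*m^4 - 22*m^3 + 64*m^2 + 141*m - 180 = (m - 5)*(m^4 + m^3 - 17*m^2 - 21*m + 36) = (m - 5)*(m - 4)*(m^3 + 5*m^2 + 3*m - 9) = (m - 5)*(m - 4)*(m - 1)*(m^2 + 6*m + 9) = (m - 5)*(m - 4)*(m - 1)*(m + 3)*(m + 3)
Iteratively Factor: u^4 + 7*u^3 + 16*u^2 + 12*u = (u + 2)*(u^3 + 5*u^2 + 6*u) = (u + 2)*(u + 3)*(u^2 + 2*u) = (u + 2)^2*(u + 3)*(u)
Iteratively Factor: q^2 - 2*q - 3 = (q + 1)*(q - 3)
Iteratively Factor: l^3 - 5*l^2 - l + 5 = (l - 1)*(l^2 - 4*l - 5) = (l - 1)*(l + 1)*(l - 5)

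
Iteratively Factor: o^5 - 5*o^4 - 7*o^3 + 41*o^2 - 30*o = (o - 2)*(o^4 - 3*o^3 - 13*o^2 + 15*o) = (o - 5)*(o - 2)*(o^3 + 2*o^2 - 3*o) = (o - 5)*(o - 2)*(o - 1)*(o^2 + 3*o) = o*(o - 5)*(o - 2)*(o - 1)*(o + 3)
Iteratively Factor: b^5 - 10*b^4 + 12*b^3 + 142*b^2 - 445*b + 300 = (b - 1)*(b^4 - 9*b^3 + 3*b^2 + 145*b - 300) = (b - 5)*(b - 1)*(b^3 - 4*b^2 - 17*b + 60) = (b - 5)*(b - 1)*(b + 4)*(b^2 - 8*b + 15) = (b - 5)^2*(b - 1)*(b + 4)*(b - 3)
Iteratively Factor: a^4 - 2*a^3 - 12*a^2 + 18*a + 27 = (a + 3)*(a^3 - 5*a^2 + 3*a + 9) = (a + 1)*(a + 3)*(a^2 - 6*a + 9) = (a - 3)*(a + 1)*(a + 3)*(a - 3)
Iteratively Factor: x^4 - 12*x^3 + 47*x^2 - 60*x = (x - 4)*(x^3 - 8*x^2 + 15*x) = x*(x - 4)*(x^2 - 8*x + 15) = x*(x - 5)*(x - 4)*(x - 3)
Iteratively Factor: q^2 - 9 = (q - 3)*(q + 3)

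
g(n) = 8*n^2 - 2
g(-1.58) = 17.97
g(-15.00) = 1798.00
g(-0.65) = 1.38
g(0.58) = 0.69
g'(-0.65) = -10.40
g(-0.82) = 3.38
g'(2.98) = 47.68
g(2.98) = 69.04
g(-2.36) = 42.56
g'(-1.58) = -25.28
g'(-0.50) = -8.00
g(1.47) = 15.29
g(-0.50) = 0.00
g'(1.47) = 23.52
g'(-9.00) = -144.00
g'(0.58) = 9.28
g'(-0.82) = -13.12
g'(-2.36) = -37.76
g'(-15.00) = -240.00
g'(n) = 16*n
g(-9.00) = 646.00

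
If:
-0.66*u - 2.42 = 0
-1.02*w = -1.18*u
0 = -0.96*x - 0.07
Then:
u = -3.67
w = -4.24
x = -0.07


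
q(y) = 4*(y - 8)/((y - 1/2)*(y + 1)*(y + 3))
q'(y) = -4*(y - 8)/((y - 1/2)*(y + 1)*(y + 3)^2) - 4*(y - 8)/((y - 1/2)*(y + 1)^2*(y + 3)) - 4*(y - 8)/((y - 1/2)^2*(y + 1)*(y + 3)) + 4/((y - 1/2)*(y + 1)*(y + 3)) = 8*(-4*y^3 + 41*y^2 + 112*y + 13)/(4*y^6 + 28*y^5 + 57*y^4 + 16*y^3 - 38*y^2 - 12*y + 9)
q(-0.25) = 21.33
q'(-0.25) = -10.34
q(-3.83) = 4.65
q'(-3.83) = 7.93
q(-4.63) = 1.66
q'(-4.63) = 1.67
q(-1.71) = -19.19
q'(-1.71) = -18.86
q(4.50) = -0.08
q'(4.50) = 0.07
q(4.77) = -0.07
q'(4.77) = 0.06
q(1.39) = -2.83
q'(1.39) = 5.44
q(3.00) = -0.33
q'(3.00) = 0.34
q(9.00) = 0.00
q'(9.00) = 0.00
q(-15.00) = 0.04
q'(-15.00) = 0.01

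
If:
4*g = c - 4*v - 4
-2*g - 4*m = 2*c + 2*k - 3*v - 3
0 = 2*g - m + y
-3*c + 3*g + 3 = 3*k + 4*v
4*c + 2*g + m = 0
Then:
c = 56/229 - 5*y/229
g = -209*y/916 - 56/229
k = 329/229 - 461*y/916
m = 249*y/458 - 112/229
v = 51*y/229 - 159/229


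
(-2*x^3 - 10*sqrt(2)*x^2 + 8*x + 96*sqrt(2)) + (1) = -2*x^3 - 10*sqrt(2)*x^2 + 8*x + 1 + 96*sqrt(2)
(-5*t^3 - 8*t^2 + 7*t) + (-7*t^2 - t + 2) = -5*t^3 - 15*t^2 + 6*t + 2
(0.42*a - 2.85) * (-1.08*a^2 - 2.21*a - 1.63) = -0.4536*a^3 + 2.1498*a^2 + 5.6139*a + 4.6455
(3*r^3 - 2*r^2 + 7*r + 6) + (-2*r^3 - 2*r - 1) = r^3 - 2*r^2 + 5*r + 5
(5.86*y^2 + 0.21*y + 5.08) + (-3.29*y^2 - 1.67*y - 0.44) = 2.57*y^2 - 1.46*y + 4.64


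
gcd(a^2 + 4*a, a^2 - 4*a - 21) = 1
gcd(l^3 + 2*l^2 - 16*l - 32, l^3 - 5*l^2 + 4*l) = l - 4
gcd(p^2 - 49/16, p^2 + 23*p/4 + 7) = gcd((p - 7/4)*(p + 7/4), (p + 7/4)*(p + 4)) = p + 7/4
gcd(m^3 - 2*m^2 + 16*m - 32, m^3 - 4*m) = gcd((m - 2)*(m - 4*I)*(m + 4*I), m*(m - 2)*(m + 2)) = m - 2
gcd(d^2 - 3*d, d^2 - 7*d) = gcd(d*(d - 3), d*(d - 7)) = d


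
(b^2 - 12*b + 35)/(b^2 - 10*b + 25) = (b - 7)/(b - 5)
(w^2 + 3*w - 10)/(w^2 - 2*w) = (w + 5)/w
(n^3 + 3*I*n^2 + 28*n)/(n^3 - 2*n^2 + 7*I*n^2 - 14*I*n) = (n - 4*I)/(n - 2)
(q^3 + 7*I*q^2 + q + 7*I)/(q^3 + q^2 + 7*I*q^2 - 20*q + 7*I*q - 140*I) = (q^2 + 1)/(q^2 + q - 20)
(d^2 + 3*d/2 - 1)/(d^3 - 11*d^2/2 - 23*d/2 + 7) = 1/(d - 7)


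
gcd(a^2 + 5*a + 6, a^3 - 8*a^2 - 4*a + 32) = a + 2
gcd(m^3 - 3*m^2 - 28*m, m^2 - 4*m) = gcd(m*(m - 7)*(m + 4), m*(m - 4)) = m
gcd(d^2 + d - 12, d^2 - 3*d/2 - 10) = 1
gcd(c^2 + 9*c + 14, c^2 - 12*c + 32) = 1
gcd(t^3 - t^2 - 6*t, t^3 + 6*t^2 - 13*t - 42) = t^2 - t - 6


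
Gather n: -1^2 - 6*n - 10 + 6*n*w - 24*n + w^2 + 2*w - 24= n*(6*w - 30) + w^2 + 2*w - 35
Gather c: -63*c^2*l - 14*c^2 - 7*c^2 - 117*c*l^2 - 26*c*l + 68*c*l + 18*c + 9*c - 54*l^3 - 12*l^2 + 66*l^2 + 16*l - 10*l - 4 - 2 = c^2*(-63*l - 21) + c*(-117*l^2 + 42*l + 27) - 54*l^3 + 54*l^2 + 6*l - 6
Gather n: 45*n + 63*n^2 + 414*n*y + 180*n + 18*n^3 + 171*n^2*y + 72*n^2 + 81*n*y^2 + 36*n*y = 18*n^3 + n^2*(171*y + 135) + n*(81*y^2 + 450*y + 225)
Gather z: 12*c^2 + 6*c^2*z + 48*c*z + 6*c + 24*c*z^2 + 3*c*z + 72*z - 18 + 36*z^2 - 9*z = 12*c^2 + 6*c + z^2*(24*c + 36) + z*(6*c^2 + 51*c + 63) - 18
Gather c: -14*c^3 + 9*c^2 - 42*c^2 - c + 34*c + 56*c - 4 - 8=-14*c^3 - 33*c^2 + 89*c - 12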